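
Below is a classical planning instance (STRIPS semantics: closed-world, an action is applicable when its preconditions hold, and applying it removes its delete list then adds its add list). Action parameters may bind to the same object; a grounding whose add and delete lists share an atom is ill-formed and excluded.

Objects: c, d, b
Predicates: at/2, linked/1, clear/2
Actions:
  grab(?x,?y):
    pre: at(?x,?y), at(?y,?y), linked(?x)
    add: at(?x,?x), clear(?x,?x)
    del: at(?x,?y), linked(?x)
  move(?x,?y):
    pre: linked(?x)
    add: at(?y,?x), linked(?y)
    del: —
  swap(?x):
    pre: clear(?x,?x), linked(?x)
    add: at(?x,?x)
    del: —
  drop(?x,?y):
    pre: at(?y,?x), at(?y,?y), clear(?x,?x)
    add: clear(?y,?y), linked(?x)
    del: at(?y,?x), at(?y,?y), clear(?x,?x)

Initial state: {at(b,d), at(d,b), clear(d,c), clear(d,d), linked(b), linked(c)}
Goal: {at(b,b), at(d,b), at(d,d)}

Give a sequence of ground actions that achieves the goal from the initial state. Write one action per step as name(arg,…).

move(c,d); move(d,d); grab(b,d)

1. move(c,d)  →  {at(b,d), at(d,b), at(d,c), clear(d,c), clear(d,d), linked(b), linked(c), linked(d)}
2. move(d,d)  →  {at(b,d), at(d,b), at(d,c), at(d,d), clear(d,c), clear(d,d), linked(b), linked(c), linked(d)}
3. grab(b,d)  →  {at(b,b), at(d,b), at(d,c), at(d,d), clear(b,b), clear(d,c), clear(d,d), linked(c), linked(d)}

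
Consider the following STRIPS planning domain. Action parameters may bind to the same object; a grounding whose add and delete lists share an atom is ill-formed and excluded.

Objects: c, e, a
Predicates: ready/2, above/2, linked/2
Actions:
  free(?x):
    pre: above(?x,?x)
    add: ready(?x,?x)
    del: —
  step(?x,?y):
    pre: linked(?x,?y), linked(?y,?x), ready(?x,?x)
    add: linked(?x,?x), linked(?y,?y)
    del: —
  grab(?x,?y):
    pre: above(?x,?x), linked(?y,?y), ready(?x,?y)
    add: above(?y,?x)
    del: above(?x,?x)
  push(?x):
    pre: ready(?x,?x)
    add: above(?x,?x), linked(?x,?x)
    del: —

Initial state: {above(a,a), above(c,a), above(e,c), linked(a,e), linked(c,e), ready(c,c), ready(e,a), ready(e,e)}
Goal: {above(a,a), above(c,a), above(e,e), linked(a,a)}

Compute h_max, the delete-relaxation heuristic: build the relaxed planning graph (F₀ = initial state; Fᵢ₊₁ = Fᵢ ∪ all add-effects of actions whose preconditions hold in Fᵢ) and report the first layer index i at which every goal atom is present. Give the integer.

F0 = init (8 atoms)
F1 = F0 ∪ {above(c,c), above(e,e), linked(c,c), linked(e,e), ready(a,a)}  (13 atoms)
F2 = F1 ∪ {linked(a,a)}  (14 atoms)
goal ⊆ F2  ⇒  h_max = 2

2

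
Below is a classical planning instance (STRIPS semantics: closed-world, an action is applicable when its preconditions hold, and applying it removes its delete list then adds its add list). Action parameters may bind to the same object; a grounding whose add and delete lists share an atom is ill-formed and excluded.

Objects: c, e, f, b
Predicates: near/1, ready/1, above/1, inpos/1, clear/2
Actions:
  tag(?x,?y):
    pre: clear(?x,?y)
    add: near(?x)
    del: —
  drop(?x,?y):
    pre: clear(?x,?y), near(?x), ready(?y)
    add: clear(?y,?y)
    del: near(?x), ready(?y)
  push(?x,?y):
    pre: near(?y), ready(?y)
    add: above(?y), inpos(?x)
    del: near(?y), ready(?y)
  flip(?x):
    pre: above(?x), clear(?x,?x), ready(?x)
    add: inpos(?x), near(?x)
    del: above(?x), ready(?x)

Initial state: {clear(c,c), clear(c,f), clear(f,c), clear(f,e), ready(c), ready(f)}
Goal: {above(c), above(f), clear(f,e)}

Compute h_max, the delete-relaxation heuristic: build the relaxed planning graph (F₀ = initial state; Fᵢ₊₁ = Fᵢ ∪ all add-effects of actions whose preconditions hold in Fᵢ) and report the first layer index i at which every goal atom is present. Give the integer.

F0 = init (6 atoms)
F1 = F0 ∪ {near(c), near(f)}  (8 atoms)
F2 = F1 ∪ {above(c), above(f), clear(f,f), inpos(b), inpos(c), inpos(e), inpos(f)}  (15 atoms)
goal ⊆ F2  ⇒  h_max = 2

2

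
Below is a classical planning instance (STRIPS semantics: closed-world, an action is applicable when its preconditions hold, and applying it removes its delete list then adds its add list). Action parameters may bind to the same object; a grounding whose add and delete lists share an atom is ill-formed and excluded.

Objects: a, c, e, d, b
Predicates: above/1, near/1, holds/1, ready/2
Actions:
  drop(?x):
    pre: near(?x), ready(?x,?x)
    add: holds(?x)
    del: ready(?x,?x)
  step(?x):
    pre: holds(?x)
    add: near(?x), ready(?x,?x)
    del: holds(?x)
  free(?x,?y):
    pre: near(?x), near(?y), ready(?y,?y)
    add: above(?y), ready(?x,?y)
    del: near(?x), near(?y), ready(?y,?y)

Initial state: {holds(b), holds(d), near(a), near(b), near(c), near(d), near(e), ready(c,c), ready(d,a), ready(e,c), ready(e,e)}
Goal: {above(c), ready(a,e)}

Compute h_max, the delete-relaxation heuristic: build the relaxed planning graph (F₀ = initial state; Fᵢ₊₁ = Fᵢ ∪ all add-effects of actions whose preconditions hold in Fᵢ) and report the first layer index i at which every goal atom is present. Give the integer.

1

F0 = init (11 atoms)
F1 = F0 ∪ {above(c), above(e), holds(c), holds(e), ready(a,c), ready(a,e), ready(b,b), ready(b,c), ready(b,e), ready(c,e), ready(d,c), ready(d,d), ready(d,e)}  (24 atoms)
goal ⊆ F1  ⇒  h_max = 1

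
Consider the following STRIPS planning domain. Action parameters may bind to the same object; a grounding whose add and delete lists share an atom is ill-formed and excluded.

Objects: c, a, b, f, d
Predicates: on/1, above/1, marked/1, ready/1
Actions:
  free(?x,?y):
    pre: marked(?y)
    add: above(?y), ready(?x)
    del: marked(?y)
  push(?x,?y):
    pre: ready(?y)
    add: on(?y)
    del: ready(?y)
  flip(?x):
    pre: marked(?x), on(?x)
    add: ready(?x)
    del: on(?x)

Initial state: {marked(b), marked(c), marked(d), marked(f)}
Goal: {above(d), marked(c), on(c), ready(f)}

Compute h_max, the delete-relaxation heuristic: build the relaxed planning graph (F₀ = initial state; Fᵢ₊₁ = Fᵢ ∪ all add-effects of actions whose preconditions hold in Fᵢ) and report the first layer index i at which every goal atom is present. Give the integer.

2

F0 = init (4 atoms)
F1 = F0 ∪ {above(b), above(c), above(d), above(f), ready(a), ready(b), ready(c), ready(d), ready(f)}  (13 atoms)
F2 = F1 ∪ {on(a), on(b), on(c), on(d), on(f)}  (18 atoms)
goal ⊆ F2  ⇒  h_max = 2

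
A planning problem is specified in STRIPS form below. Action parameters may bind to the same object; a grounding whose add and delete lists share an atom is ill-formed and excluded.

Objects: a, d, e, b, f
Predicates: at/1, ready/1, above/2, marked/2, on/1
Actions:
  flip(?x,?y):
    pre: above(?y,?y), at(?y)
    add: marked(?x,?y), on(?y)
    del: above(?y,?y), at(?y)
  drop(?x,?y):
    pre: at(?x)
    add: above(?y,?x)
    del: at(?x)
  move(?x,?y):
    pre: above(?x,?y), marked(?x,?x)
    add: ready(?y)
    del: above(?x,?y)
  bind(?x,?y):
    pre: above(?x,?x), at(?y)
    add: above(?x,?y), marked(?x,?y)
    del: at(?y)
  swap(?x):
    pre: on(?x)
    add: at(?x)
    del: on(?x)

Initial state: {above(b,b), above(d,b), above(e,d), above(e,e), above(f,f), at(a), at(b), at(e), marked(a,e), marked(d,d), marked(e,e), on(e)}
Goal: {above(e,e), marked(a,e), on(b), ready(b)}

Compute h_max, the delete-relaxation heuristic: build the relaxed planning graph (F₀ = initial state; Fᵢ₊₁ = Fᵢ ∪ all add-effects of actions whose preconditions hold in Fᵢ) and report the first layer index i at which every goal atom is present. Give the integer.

F0 = init (12 atoms)
F1 = F0 ∪ {above(a,a), above(a,b), above(a,e), above(b,a), above(b,e), above(d,a), above(d,e), above(e,a), above(e,b), above(f,a), above(f,b), above(f,e), marked(a,b), marked(b,a), marked(b,b), marked(b,e), marked(d,b), marked(d,e), marked(e,a), marked(e,b), marked(f,a), marked(f,b), marked(f,e), on(b), ready(b), ready(d), ready(e)}  (39 atoms)
goal ⊆ F1  ⇒  h_max = 1

1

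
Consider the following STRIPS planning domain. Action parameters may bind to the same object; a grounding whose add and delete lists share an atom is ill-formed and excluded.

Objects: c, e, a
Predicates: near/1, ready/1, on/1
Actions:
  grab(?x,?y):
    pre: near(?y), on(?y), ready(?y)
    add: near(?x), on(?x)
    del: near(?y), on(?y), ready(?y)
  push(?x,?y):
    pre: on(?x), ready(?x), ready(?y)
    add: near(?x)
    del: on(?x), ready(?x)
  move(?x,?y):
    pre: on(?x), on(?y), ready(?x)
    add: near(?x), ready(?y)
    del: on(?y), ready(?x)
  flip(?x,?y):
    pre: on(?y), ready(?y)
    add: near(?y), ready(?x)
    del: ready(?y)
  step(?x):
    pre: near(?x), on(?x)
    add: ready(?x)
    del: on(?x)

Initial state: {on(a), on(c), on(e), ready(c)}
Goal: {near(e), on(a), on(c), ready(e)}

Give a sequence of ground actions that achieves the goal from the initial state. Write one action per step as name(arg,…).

flip(e,c); flip(c,e); move(c,e)

1. flip(e,c)  →  {near(c), on(a), on(c), on(e), ready(e)}
2. flip(c,e)  →  {near(c), near(e), on(a), on(c), on(e), ready(c)}
3. move(c,e)  →  {near(c), near(e), on(a), on(c), ready(e)}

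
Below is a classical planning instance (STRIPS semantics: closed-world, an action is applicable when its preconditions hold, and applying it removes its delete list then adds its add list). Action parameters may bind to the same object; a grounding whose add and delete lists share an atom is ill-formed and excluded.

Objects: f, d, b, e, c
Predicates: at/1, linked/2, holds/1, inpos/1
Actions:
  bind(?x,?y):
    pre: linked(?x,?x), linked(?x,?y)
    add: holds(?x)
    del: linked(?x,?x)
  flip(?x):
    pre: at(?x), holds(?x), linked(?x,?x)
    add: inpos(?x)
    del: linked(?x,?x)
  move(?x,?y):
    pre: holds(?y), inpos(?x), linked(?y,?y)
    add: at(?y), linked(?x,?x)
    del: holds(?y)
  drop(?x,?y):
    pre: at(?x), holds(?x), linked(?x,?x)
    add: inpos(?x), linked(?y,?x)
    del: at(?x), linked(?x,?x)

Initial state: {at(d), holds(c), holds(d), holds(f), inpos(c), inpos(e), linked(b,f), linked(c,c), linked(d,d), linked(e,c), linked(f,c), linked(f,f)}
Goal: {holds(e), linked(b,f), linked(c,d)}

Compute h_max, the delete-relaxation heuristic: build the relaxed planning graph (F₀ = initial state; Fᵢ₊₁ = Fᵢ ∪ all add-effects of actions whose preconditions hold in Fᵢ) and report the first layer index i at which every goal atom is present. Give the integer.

F0 = init (12 atoms)
F1 = F0 ∪ {at(c), at(f), inpos(d), linked(b,d), linked(c,d), linked(e,d), linked(e,e), linked(f,d)}  (20 atoms)
F2 = F1 ∪ {holds(e), inpos(f), linked(b,c), linked(c,f), linked(d,c), linked(d,f), linked(e,f)}  (27 atoms)
goal ⊆ F2  ⇒  h_max = 2

2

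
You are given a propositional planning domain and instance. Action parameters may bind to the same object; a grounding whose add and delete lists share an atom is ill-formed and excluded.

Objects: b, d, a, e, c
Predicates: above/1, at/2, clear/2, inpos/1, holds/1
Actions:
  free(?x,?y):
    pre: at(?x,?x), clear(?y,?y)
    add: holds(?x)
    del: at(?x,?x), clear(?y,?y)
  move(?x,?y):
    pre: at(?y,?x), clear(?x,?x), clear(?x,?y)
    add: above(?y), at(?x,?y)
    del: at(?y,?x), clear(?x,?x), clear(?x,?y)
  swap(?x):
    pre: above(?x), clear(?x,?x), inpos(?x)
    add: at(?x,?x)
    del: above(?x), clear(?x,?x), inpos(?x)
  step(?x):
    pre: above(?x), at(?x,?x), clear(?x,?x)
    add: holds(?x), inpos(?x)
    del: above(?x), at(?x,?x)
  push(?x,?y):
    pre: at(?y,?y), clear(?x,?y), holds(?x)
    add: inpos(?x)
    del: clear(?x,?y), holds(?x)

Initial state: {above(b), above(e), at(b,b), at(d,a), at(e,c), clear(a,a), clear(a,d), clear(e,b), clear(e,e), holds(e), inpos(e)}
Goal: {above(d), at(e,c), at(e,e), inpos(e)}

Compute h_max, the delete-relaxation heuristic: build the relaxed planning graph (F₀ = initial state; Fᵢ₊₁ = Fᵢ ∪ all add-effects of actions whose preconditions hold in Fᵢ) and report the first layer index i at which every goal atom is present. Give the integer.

F0 = init (11 atoms)
F1 = F0 ∪ {above(d), at(a,d), at(e,e), holds(b)}  (15 atoms)
goal ⊆ F1  ⇒  h_max = 1

1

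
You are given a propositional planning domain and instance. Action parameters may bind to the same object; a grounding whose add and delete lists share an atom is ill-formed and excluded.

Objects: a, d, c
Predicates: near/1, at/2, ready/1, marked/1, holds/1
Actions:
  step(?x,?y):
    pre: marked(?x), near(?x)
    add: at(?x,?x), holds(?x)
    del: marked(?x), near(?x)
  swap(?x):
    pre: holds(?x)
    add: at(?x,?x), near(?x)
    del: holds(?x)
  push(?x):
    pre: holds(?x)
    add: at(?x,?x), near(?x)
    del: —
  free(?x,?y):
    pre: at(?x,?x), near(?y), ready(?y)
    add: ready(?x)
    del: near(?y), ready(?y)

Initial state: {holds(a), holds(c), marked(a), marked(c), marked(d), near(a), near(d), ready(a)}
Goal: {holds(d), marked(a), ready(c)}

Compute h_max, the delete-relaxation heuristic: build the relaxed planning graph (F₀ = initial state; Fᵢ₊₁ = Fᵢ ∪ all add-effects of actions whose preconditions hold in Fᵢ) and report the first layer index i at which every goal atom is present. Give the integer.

F0 = init (8 atoms)
F1 = F0 ∪ {at(a,a), at(c,c), at(d,d), holds(d), near(c)}  (13 atoms)
F2 = F1 ∪ {ready(c), ready(d)}  (15 atoms)
goal ⊆ F2  ⇒  h_max = 2

2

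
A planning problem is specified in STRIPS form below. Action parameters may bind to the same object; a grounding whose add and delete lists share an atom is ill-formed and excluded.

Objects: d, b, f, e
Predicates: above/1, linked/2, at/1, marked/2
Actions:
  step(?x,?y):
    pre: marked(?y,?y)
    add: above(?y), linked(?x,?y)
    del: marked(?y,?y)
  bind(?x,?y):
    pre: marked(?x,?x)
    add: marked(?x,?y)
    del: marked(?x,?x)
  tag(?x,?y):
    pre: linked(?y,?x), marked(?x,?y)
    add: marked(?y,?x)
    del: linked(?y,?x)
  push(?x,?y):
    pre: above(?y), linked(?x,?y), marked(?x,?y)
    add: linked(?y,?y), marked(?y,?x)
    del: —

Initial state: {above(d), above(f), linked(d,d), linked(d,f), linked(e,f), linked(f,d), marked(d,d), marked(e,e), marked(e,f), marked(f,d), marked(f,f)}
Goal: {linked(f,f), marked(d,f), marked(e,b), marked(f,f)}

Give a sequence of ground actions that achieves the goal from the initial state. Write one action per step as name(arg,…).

bind(d,f); bind(e,b); push(d,f)

1. bind(d,f)  →  {above(d), above(f), linked(d,d), linked(d,f), linked(e,f), linked(f,d), marked(d,f), marked(e,e), marked(e,f), marked(f,d), marked(f,f)}
2. bind(e,b)  →  {above(d), above(f), linked(d,d), linked(d,f), linked(e,f), linked(f,d), marked(d,f), marked(e,b), marked(e,f), marked(f,d), marked(f,f)}
3. push(d,f)  →  {above(d), above(f), linked(d,d), linked(d,f), linked(e,f), linked(f,d), linked(f,f), marked(d,f), marked(e,b), marked(e,f), marked(f,d), marked(f,f)}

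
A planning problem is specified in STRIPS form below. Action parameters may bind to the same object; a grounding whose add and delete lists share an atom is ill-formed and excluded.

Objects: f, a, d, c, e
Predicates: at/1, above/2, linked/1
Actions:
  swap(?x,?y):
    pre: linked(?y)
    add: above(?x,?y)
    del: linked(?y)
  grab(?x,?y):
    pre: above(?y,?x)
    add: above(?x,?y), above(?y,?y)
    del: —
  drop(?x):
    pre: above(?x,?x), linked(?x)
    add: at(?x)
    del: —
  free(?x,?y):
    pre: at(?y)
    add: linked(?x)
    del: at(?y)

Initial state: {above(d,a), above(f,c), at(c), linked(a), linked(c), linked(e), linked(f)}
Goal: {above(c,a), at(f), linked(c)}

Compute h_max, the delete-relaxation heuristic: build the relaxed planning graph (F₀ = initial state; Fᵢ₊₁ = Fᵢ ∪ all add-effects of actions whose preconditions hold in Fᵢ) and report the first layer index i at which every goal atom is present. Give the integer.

2

F0 = init (7 atoms)
F1 = F0 ∪ {above(a,a), above(a,c), above(a,d), above(a,e), above(a,f), above(c,a), above(c,c), above(c,e), above(c,f), above(d,c), above(d,d), above(d,e), above(d,f), above(e,a), above(e,c), above(e,e), above(e,f), above(f,a), above(f,e), above(f,f), linked(d)}  (28 atoms)
F2 = F1 ∪ {above(c,d), above(e,d), above(f,d), at(a), at(d), at(e), at(f)}  (35 atoms)
goal ⊆ F2  ⇒  h_max = 2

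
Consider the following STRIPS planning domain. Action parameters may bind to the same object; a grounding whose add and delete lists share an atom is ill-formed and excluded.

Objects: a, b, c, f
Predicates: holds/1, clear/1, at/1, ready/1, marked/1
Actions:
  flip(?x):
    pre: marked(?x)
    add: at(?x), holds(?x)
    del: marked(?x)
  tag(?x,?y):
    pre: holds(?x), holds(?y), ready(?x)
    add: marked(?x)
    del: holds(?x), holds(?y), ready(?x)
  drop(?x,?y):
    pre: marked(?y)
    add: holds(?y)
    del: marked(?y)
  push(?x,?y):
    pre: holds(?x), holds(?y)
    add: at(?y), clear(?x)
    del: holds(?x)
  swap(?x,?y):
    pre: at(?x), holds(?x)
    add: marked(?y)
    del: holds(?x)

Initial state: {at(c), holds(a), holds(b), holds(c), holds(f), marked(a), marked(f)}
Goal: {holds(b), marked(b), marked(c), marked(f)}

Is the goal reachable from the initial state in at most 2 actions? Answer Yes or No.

No

1. flip(a)  →  {at(a), at(c), holds(a), holds(b), holds(c), holds(f), marked(f)}
2. swap(a,b)  →  {at(a), at(c), holds(b), holds(c), holds(f), marked(b), marked(f)}
3. swap(c,c)  →  {at(a), at(c), holds(b), holds(f), marked(b), marked(c), marked(f)}
optimal plan length = 3; 3 > 2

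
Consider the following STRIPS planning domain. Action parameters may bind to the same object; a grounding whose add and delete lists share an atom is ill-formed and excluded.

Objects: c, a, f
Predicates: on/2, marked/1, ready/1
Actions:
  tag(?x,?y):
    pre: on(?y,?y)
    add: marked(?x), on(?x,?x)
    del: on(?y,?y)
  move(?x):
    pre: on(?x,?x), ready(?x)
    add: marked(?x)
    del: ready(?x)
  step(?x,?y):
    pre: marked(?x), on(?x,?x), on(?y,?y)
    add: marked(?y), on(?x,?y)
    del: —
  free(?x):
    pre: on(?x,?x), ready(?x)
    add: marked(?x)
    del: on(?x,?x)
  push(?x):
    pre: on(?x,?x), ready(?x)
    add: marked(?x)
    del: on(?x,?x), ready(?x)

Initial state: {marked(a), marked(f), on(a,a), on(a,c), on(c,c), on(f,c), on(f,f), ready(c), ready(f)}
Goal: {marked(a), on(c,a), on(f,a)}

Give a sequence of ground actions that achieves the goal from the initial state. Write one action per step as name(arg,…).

1. move(c)  →  {marked(a), marked(c), marked(f), on(a,a), on(a,c), on(c,c), on(f,c), on(f,f), ready(f)}
2. step(c,a)  →  {marked(a), marked(c), marked(f), on(a,a), on(a,c), on(c,a), on(c,c), on(f,c), on(f,f), ready(f)}
3. step(f,a)  →  {marked(a), marked(c), marked(f), on(a,a), on(a,c), on(c,a), on(c,c), on(f,a), on(f,c), on(f,f), ready(f)}

move(c); step(c,a); step(f,a)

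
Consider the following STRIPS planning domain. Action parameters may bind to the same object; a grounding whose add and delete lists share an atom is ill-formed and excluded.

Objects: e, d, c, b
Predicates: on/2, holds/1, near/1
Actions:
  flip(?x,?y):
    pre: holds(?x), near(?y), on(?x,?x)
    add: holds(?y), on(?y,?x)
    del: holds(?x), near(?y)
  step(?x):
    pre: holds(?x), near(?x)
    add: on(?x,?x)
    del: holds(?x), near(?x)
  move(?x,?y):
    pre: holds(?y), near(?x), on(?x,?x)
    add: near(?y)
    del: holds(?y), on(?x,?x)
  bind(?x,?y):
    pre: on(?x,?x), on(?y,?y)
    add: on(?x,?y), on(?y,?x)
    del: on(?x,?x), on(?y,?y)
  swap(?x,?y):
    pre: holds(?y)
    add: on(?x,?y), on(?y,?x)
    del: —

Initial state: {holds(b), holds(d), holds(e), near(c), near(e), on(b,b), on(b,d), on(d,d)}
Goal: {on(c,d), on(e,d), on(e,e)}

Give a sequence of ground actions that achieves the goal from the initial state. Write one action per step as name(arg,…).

flip(d,c); swap(e,e); swap(d,e)

1. flip(d,c)  →  {holds(b), holds(c), holds(e), near(e), on(b,b), on(b,d), on(c,d), on(d,d)}
2. swap(e,e)  →  {holds(b), holds(c), holds(e), near(e), on(b,b), on(b,d), on(c,d), on(d,d), on(e,e)}
3. swap(d,e)  →  {holds(b), holds(c), holds(e), near(e), on(b,b), on(b,d), on(c,d), on(d,d), on(d,e), on(e,d), on(e,e)}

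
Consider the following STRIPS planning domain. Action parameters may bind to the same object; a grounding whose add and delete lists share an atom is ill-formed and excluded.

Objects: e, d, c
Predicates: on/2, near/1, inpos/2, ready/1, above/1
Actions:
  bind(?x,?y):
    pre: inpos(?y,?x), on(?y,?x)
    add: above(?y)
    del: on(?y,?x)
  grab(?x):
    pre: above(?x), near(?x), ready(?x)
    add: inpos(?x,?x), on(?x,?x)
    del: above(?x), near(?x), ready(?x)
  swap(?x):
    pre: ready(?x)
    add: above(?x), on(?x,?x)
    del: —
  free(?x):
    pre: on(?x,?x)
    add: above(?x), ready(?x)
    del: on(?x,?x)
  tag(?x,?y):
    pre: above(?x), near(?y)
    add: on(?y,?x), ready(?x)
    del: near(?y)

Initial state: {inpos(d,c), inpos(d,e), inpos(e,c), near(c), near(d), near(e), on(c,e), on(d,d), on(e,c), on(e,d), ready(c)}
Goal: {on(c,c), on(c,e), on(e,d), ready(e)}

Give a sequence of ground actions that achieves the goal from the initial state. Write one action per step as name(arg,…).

bind(c,e); swap(c); tag(e,e)

1. bind(c,e)  →  {above(e), inpos(d,c), inpos(d,e), inpos(e,c), near(c), near(d), near(e), on(c,e), on(d,d), on(e,d), ready(c)}
2. swap(c)  →  {above(c), above(e), inpos(d,c), inpos(d,e), inpos(e,c), near(c), near(d), near(e), on(c,c), on(c,e), on(d,d), on(e,d), ready(c)}
3. tag(e,e)  →  {above(c), above(e), inpos(d,c), inpos(d,e), inpos(e,c), near(c), near(d), on(c,c), on(c,e), on(d,d), on(e,d), on(e,e), ready(c), ready(e)}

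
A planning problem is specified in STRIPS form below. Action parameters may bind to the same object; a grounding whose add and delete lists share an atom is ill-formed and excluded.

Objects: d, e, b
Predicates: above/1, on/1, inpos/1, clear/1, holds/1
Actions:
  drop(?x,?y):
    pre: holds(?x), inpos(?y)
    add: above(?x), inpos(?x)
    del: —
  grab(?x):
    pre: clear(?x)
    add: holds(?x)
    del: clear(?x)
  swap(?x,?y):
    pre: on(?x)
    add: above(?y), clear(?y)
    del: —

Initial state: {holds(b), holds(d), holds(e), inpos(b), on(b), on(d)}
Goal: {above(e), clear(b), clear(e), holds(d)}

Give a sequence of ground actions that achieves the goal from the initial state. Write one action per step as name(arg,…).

1. swap(d,e)  →  {above(e), clear(e), holds(b), holds(d), holds(e), inpos(b), on(b), on(d)}
2. swap(d,b)  →  {above(b), above(e), clear(b), clear(e), holds(b), holds(d), holds(e), inpos(b), on(b), on(d)}

swap(d,e); swap(d,b)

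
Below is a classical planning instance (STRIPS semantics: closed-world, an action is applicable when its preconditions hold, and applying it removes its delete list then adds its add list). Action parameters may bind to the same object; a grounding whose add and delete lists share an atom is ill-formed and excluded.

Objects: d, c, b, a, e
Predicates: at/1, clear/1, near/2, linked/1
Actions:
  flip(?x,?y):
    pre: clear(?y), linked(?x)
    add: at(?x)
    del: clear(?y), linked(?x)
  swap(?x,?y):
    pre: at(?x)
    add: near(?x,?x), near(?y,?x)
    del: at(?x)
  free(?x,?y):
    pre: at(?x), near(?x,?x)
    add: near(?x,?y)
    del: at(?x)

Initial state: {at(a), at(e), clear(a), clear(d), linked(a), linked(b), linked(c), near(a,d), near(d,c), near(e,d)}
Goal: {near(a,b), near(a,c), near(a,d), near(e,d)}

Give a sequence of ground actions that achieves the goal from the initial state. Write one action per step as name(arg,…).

1. flip(c,d)  →  {at(a), at(c), at(e), clear(a), linked(a), linked(b), near(a,d), near(d,c), near(e,d)}
2. flip(b,a)  →  {at(a), at(b), at(c), at(e), linked(a), near(a,d), near(d,c), near(e,d)}
3. swap(c,a)  →  {at(a), at(b), at(e), linked(a), near(a,c), near(a,d), near(c,c), near(d,c), near(e,d)}
4. swap(b,a)  →  {at(a), at(e), linked(a), near(a,b), near(a,c), near(a,d), near(b,b), near(c,c), near(d,c), near(e,d)}

flip(c,d); flip(b,a); swap(c,a); swap(b,a)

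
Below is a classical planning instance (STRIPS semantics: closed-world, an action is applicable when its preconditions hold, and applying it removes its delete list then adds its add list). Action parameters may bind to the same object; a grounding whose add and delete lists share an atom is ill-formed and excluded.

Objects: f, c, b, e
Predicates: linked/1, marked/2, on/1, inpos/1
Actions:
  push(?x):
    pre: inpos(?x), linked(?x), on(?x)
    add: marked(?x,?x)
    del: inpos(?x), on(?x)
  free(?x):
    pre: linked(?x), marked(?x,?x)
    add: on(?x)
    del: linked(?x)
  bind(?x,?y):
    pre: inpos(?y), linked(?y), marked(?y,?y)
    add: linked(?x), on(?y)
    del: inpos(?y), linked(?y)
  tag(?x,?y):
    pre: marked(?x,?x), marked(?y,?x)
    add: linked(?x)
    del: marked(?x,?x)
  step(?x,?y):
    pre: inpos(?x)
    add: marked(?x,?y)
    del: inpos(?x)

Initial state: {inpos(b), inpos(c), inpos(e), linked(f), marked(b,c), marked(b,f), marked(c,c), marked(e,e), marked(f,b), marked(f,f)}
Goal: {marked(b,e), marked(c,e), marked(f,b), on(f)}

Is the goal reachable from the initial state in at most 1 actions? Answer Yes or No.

1. free(f)  →  {inpos(b), inpos(c), inpos(e), marked(b,c), marked(b,f), marked(c,c), marked(e,e), marked(f,b), marked(f,f), on(f)}
2. step(c,e)  →  {inpos(b), inpos(e), marked(b,c), marked(b,f), marked(c,c), marked(c,e), marked(e,e), marked(f,b), marked(f,f), on(f)}
3. step(b,e)  →  {inpos(e), marked(b,c), marked(b,e), marked(b,f), marked(c,c), marked(c,e), marked(e,e), marked(f,b), marked(f,f), on(f)}
optimal plan length = 3; 3 > 1

No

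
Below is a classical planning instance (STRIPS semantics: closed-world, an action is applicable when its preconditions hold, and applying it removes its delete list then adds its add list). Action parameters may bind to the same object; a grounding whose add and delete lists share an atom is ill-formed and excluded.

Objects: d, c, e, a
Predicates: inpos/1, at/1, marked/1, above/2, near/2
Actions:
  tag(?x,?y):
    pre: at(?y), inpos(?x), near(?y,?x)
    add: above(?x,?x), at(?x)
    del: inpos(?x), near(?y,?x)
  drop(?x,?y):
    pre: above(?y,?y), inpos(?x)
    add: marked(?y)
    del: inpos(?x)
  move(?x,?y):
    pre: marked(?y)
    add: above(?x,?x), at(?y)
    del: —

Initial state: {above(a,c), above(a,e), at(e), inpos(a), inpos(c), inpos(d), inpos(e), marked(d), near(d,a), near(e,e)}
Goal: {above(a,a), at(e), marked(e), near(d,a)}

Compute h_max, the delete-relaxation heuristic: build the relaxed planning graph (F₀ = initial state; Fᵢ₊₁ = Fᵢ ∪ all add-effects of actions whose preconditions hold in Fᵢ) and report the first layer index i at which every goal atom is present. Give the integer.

F0 = init (10 atoms)
F1 = F0 ∪ {above(a,a), above(c,c), above(d,d), above(e,e), at(d)}  (15 atoms)
F2 = F1 ∪ {at(a), marked(a), marked(c), marked(e)}  (19 atoms)
goal ⊆ F2  ⇒  h_max = 2

2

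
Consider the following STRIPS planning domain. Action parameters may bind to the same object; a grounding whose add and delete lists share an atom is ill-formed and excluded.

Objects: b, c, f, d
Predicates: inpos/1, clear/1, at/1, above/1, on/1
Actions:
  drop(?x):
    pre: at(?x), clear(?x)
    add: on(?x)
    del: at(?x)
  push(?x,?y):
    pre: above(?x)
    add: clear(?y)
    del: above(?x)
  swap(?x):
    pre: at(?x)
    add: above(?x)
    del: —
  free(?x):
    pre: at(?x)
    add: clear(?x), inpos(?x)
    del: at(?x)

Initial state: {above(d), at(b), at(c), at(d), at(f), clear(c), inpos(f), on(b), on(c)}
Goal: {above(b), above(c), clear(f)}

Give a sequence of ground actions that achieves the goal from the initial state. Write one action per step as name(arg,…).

push(d,f); swap(b); swap(c)

1. push(d,f)  →  {at(b), at(c), at(d), at(f), clear(c), clear(f), inpos(f), on(b), on(c)}
2. swap(b)  →  {above(b), at(b), at(c), at(d), at(f), clear(c), clear(f), inpos(f), on(b), on(c)}
3. swap(c)  →  {above(b), above(c), at(b), at(c), at(d), at(f), clear(c), clear(f), inpos(f), on(b), on(c)}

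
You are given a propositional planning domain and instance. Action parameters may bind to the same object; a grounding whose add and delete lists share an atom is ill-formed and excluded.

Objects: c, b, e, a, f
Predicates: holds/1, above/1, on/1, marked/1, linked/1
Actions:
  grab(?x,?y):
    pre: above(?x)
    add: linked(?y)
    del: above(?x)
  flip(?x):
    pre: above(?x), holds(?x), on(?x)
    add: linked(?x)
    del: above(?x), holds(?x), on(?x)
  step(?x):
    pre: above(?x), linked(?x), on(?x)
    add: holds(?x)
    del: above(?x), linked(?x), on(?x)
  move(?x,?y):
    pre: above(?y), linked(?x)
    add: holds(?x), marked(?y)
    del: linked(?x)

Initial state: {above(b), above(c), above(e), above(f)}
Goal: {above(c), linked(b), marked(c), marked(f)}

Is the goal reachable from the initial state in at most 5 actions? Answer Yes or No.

1. grab(b,c)  →  {above(c), above(e), above(f), linked(c)}
2. grab(e,b)  →  {above(c), above(f), linked(b), linked(c)}
3. move(c,c)  →  {above(c), above(f), holds(c), linked(b), marked(c)}
4. move(b,f)  →  {above(c), above(f), holds(b), holds(c), marked(c), marked(f)}
5. grab(f,b)  →  {above(c), holds(b), holds(c), linked(b), marked(c), marked(f)}
optimal plan length = 5; 5 ≤ 5

Yes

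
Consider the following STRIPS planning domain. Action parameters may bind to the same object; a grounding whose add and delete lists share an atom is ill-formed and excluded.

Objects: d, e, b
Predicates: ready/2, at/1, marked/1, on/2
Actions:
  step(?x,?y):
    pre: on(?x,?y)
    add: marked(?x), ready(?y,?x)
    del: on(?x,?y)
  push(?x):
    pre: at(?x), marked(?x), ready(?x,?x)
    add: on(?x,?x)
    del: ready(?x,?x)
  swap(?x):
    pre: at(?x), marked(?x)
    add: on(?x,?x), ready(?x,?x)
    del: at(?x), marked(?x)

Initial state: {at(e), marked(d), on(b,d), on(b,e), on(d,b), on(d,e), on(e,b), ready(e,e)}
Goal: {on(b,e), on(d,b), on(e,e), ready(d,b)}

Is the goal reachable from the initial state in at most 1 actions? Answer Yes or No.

1. step(e,b)  →  {at(e), marked(d), marked(e), on(b,d), on(b,e), on(d,b), on(d,e), ready(b,e), ready(e,e)}
2. step(b,d)  →  {at(e), marked(b), marked(d), marked(e), on(b,e), on(d,b), on(d,e), ready(b,e), ready(d,b), ready(e,e)}
3. push(e)  →  {at(e), marked(b), marked(d), marked(e), on(b,e), on(d,b), on(d,e), on(e,e), ready(b,e), ready(d,b)}
optimal plan length = 3; 3 > 1

No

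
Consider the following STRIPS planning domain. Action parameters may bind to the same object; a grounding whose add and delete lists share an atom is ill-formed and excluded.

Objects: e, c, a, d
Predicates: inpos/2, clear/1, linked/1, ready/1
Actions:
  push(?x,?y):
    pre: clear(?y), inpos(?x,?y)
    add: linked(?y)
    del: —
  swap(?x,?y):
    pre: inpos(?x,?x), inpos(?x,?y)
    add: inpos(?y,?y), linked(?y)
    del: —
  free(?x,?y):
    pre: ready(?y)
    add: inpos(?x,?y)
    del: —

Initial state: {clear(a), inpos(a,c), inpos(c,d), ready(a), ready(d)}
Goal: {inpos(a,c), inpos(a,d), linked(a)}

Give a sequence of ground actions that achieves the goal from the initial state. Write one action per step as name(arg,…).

free(e,a); push(e,a); free(a,d)

1. free(e,a)  →  {clear(a), inpos(a,c), inpos(c,d), inpos(e,a), ready(a), ready(d)}
2. push(e,a)  →  {clear(a), inpos(a,c), inpos(c,d), inpos(e,a), linked(a), ready(a), ready(d)}
3. free(a,d)  →  {clear(a), inpos(a,c), inpos(a,d), inpos(c,d), inpos(e,a), linked(a), ready(a), ready(d)}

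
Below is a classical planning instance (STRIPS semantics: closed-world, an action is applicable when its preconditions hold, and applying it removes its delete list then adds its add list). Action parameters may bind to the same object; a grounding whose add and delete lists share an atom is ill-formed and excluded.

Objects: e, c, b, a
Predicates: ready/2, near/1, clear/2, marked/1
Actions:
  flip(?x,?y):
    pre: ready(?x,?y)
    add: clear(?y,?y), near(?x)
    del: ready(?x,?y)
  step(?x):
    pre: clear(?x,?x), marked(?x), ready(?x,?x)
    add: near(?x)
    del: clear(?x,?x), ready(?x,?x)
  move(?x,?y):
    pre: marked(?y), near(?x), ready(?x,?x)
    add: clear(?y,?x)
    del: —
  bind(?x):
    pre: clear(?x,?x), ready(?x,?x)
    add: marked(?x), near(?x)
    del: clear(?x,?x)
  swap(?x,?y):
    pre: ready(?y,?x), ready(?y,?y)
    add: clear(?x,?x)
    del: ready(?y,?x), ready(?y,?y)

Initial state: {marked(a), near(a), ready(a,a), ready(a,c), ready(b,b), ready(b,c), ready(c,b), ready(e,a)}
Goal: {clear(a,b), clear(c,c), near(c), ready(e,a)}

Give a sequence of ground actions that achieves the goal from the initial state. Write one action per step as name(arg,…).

1. flip(c,b)  →  {clear(b,b), marked(a), near(a), near(c), ready(a,a), ready(a,c), ready(b,b), ready(b,c), ready(e,a)}
2. flip(b,c)  →  {clear(b,b), clear(c,c), marked(a), near(a), near(b), near(c), ready(a,a), ready(a,c), ready(b,b), ready(e,a)}
3. move(b,a)  →  {clear(a,b), clear(b,b), clear(c,c), marked(a), near(a), near(b), near(c), ready(a,a), ready(a,c), ready(b,b), ready(e,a)}

flip(c,b); flip(b,c); move(b,a)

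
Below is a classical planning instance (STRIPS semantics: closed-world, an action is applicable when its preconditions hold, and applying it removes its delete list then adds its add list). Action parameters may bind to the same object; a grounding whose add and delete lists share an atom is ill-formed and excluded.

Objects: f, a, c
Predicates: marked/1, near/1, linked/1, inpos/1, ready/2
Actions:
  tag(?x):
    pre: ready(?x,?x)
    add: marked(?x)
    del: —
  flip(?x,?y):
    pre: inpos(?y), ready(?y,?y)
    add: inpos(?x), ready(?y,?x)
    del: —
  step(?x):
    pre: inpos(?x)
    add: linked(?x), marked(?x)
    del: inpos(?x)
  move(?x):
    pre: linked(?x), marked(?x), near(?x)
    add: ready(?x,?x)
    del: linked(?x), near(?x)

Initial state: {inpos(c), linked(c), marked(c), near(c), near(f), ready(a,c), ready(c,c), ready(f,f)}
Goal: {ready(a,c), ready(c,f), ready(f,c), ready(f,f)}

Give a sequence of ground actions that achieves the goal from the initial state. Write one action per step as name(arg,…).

1. flip(f,c)  →  {inpos(c), inpos(f), linked(c), marked(c), near(c), near(f), ready(a,c), ready(c,c), ready(c,f), ready(f,f)}
2. flip(c,f)  →  {inpos(c), inpos(f), linked(c), marked(c), near(c), near(f), ready(a,c), ready(c,c), ready(c,f), ready(f,c), ready(f,f)}

flip(f,c); flip(c,f)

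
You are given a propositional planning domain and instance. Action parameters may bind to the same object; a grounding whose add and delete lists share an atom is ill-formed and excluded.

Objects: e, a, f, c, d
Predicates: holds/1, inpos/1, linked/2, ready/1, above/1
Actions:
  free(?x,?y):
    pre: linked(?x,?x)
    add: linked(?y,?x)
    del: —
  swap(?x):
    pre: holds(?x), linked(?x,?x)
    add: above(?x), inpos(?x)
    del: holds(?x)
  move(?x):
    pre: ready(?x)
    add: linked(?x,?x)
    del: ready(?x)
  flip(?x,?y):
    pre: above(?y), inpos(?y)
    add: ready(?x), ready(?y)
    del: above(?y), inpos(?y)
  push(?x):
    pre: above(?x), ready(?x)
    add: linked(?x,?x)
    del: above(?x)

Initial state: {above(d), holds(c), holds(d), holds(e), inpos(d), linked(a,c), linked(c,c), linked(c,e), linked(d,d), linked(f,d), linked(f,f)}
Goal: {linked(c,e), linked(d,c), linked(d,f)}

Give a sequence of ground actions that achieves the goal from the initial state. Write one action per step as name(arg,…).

free(f,d); free(c,d)

1. free(f,d)  →  {above(d), holds(c), holds(d), holds(e), inpos(d), linked(a,c), linked(c,c), linked(c,e), linked(d,d), linked(d,f), linked(f,d), linked(f,f)}
2. free(c,d)  →  {above(d), holds(c), holds(d), holds(e), inpos(d), linked(a,c), linked(c,c), linked(c,e), linked(d,c), linked(d,d), linked(d,f), linked(f,d), linked(f,f)}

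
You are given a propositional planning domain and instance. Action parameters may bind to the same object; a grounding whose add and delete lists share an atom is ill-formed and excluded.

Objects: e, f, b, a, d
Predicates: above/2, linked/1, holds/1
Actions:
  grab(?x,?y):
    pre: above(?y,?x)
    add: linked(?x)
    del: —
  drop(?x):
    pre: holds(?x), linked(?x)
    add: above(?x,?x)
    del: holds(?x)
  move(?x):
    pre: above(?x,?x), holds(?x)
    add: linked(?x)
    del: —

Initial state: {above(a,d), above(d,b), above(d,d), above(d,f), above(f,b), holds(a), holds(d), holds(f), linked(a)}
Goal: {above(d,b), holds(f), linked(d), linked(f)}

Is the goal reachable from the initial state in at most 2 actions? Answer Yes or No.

1. grab(f,d)  →  {above(a,d), above(d,b), above(d,d), above(d,f), above(f,b), holds(a), holds(d), holds(f), linked(a), linked(f)}
2. grab(d,a)  →  {above(a,d), above(d,b), above(d,d), above(d,f), above(f,b), holds(a), holds(d), holds(f), linked(a), linked(d), linked(f)}
optimal plan length = 2; 2 ≤ 2

Yes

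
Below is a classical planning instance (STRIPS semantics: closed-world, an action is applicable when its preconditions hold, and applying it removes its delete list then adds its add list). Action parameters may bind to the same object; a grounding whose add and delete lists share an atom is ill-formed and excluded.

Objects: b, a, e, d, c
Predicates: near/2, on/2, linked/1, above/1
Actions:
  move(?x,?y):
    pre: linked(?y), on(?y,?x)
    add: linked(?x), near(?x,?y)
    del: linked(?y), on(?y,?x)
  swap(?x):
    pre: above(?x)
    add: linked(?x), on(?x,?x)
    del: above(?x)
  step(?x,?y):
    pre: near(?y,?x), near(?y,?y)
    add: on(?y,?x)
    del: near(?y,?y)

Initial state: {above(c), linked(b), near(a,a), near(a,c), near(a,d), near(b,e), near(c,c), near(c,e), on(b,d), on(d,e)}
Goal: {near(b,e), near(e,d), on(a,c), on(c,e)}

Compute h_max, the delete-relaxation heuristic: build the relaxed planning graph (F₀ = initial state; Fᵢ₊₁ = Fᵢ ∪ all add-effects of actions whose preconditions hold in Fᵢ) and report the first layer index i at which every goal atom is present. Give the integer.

F0 = init (10 atoms)
F1 = F0 ∪ {linked(c), linked(d), near(d,b), on(a,a), on(a,c), on(a,d), on(c,c), on(c,e)}  (18 atoms)
F2 = F1 ∪ {linked(e), near(e,c), near(e,d)}  (21 atoms)
goal ⊆ F2  ⇒  h_max = 2

2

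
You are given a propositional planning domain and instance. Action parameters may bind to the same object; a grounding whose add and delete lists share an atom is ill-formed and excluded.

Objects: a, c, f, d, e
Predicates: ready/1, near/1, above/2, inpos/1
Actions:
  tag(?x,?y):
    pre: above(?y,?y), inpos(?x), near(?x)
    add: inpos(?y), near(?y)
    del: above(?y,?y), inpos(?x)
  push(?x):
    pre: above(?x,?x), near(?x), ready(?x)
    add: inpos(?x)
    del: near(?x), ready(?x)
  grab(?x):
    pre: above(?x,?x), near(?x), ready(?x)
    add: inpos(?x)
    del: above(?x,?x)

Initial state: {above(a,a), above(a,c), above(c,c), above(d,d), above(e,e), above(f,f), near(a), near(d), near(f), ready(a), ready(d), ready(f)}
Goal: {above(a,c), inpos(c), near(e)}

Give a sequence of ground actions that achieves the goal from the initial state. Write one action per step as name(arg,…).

1. grab(a)  →  {above(a,c), above(c,c), above(d,d), above(e,e), above(f,f), inpos(a), near(a), near(d), near(f), ready(a), ready(d), ready(f)}
2. tag(a,e)  →  {above(a,c), above(c,c), above(d,d), above(f,f), inpos(e), near(a), near(d), near(e), near(f), ready(a), ready(d), ready(f)}
3. tag(e,c)  →  {above(a,c), above(d,d), above(f,f), inpos(c), near(a), near(c), near(d), near(e), near(f), ready(a), ready(d), ready(f)}

grab(a); tag(a,e); tag(e,c)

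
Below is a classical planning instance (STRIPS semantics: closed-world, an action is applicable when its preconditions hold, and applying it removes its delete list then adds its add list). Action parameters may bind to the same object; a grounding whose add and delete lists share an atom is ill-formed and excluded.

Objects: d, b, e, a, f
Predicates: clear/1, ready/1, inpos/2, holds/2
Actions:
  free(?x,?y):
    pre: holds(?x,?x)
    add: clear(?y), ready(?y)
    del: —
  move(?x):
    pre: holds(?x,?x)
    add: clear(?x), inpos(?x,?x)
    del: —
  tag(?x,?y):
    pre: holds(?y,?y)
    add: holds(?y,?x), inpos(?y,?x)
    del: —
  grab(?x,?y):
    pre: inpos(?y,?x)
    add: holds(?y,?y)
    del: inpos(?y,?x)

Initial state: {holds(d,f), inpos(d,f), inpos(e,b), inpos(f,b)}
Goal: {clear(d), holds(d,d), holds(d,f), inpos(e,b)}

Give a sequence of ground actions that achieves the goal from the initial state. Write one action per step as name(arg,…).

1. grab(f,d)  →  {holds(d,d), holds(d,f), inpos(e,b), inpos(f,b)}
2. free(d,d)  →  {clear(d), holds(d,d), holds(d,f), inpos(e,b), inpos(f,b), ready(d)}

grab(f,d); free(d,d)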